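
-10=-10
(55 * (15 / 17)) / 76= 825 / 1292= 0.64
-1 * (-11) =11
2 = 2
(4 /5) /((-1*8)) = -1 /10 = -0.10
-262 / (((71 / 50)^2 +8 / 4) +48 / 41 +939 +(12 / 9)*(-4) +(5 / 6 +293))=-26855000 / 126350431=-0.21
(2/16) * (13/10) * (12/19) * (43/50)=1677/19000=0.09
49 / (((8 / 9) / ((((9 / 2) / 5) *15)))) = 11907 / 16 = 744.19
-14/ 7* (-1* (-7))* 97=-1358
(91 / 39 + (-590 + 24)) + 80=-483.67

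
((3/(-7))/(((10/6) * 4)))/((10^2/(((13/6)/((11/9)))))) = -351/308000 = -0.00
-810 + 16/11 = -8894/11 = -808.55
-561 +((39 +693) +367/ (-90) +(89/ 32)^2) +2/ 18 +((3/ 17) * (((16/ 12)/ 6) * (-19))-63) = 9663493/ 87040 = 111.02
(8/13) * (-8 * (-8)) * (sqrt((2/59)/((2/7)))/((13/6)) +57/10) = 3072 * sqrt(413)/9971 +14592/65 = 230.75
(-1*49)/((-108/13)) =5.90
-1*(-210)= 210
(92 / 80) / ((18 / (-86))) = -989 / 180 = -5.49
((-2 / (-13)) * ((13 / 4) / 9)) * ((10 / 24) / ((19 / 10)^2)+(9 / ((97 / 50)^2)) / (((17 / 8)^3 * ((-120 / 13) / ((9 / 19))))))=5138078125 / 901137772998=0.01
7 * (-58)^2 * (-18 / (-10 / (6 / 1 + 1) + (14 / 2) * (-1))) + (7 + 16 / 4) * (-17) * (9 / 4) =11768895 / 236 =49868.20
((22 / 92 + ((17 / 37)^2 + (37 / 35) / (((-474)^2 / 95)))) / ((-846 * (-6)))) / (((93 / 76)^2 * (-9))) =-8056787371799 / 1222914360347444709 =-0.00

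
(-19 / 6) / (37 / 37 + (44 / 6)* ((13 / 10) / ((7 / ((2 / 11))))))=-665 / 262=-2.54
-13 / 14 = -0.93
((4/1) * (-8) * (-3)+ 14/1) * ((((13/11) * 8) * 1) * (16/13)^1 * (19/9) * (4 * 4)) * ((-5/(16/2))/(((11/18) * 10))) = -48640/11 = -4421.82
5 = 5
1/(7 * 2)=1/14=0.07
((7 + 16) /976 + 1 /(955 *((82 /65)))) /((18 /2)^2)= 186457 /619087536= 0.00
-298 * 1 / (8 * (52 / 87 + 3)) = -10.35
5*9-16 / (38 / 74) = 263 / 19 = 13.84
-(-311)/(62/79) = 24569/62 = 396.27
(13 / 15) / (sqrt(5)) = 13 * sqrt(5) / 75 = 0.39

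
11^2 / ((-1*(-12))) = 121 / 12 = 10.08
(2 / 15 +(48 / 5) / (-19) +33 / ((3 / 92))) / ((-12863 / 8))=-2306512 / 3665955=-0.63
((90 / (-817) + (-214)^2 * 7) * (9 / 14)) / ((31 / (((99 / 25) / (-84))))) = -313.40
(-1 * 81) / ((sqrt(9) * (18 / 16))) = -24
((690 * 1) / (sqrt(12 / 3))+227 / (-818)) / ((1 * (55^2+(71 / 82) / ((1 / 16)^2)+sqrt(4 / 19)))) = 29240234798541 / 275389792391566 - 474013423 * sqrt(19) / 137694896195783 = 0.11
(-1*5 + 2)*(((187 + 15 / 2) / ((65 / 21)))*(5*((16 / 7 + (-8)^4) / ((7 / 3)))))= -150655032 / 91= -1655549.80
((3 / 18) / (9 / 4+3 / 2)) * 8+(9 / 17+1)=1442 / 765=1.88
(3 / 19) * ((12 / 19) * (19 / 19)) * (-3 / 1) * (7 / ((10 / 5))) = -378 / 361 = -1.05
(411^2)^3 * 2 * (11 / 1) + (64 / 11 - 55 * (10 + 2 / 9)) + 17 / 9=3499351368059797387 / 33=106040950547266587.48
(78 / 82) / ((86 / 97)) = 3783 / 3526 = 1.07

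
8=8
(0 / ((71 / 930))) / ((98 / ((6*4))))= 0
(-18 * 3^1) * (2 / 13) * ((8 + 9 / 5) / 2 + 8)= -6966 / 65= -107.17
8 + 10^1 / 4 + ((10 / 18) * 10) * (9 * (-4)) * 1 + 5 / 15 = -1135 / 6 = -189.17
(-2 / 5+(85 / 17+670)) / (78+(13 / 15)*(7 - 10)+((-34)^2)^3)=3373 / 7724022457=0.00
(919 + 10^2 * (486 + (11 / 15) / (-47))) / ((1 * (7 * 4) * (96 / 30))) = 34909795 / 63168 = 552.65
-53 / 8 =-6.62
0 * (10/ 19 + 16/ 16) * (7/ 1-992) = 0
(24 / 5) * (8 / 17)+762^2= 49354932 / 85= 580646.26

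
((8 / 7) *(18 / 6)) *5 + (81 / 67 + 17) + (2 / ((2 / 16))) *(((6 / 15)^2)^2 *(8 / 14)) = 10431108 / 293125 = 35.59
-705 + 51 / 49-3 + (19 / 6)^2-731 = -2518871 / 1764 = -1427.93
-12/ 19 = -0.63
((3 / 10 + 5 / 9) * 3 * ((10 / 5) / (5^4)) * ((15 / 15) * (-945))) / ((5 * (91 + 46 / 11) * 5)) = -17787 / 5453125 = -0.00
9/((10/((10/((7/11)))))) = 99/7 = 14.14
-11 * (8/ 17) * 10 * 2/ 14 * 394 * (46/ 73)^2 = -1156.92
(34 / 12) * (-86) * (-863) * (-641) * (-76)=30732634748 / 3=10244211582.67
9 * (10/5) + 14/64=18.22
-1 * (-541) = 541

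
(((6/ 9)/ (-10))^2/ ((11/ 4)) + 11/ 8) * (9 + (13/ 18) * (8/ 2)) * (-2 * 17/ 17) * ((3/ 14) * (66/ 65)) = -2916499/ 409500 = -7.12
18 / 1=18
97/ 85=1.14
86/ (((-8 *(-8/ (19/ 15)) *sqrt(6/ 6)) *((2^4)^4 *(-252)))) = -817/ 7927234560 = -0.00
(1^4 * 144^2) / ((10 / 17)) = 176256 / 5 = 35251.20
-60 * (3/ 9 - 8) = 460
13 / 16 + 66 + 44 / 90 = 67.30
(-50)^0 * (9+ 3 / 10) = 9.30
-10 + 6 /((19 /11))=-124 /19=-6.53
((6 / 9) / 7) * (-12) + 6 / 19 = -110 / 133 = -0.83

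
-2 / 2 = -1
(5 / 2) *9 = 45 / 2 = 22.50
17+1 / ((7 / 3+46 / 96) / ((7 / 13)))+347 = 213052 / 585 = 364.19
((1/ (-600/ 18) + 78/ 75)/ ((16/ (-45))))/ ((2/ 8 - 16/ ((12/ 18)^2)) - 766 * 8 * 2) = 101/ 437040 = 0.00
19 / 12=1.58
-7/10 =-0.70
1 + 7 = 8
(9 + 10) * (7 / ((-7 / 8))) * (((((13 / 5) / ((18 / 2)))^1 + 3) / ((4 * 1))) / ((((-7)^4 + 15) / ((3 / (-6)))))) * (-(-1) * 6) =703 / 4530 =0.16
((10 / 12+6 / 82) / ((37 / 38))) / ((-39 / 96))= -135584 / 59163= -2.29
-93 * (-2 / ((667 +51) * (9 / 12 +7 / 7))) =372 / 2513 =0.15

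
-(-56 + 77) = -21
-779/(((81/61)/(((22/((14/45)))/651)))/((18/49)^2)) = -31362540/3647119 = -8.60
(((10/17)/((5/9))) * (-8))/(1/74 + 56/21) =-31968/10115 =-3.16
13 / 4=3.25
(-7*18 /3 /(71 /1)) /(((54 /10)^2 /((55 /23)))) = -19250 /396819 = -0.05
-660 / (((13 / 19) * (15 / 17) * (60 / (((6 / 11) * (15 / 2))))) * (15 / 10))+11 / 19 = -49.11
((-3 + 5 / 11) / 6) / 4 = -7 / 66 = -0.11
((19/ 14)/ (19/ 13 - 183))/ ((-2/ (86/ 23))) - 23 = -17467539/ 759920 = -22.99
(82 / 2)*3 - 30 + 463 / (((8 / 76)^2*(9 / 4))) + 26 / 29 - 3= 18662.34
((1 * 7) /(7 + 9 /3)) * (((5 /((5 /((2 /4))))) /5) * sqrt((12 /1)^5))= 504 * sqrt(3) /25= 34.92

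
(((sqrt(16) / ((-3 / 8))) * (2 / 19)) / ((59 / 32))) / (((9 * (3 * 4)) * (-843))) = 512 / 76545243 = 0.00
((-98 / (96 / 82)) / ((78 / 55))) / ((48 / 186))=-3425345 / 14976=-228.72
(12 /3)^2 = 16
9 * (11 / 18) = 11 / 2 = 5.50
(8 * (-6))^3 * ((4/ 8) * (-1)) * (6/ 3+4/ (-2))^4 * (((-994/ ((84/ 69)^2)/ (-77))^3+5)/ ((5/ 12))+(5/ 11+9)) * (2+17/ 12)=0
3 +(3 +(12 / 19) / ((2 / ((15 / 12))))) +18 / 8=657 / 76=8.64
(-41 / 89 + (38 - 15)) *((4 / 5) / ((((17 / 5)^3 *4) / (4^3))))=188800 / 25721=7.34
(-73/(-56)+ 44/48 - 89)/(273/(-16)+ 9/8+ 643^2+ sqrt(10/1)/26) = -32596398863158/155294606860707069+ 3032432*sqrt(10)/155294606860707069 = -0.00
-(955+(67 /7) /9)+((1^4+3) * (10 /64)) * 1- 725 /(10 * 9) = -161867 /168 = -963.49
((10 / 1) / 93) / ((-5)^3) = -2 / 2325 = -0.00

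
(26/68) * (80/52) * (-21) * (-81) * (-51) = -51030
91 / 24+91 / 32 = 637 / 96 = 6.64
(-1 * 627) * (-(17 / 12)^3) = 1026817 / 576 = 1782.67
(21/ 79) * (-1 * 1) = -21/ 79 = -0.27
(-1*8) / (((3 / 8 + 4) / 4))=-256 / 35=-7.31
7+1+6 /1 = 14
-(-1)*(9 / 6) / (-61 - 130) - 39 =-14901 / 382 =-39.01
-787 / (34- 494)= 787 / 460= 1.71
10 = 10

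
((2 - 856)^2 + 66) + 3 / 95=69291293 / 95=729382.03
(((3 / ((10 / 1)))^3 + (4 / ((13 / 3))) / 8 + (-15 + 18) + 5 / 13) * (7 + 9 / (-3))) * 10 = 3527 / 25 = 141.08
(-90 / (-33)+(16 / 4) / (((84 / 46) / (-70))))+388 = 7834 / 33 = 237.39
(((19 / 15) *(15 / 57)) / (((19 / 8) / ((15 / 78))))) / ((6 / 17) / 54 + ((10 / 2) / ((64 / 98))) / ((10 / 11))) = 65280 / 20385157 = 0.00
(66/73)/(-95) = -66/6935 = -0.01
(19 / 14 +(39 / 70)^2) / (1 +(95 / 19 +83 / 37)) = 302327 / 1494500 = 0.20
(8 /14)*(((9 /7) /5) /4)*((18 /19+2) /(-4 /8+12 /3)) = 144 /4655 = 0.03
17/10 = 1.70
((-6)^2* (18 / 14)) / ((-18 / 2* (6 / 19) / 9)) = -1026 / 7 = -146.57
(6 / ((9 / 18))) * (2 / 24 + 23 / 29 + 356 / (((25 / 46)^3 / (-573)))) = -6909666071239 / 453125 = -15248918.23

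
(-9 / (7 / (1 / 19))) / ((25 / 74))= -666 / 3325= -0.20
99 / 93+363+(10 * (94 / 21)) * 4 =353566 / 651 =543.11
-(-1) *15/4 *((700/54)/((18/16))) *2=7000/81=86.42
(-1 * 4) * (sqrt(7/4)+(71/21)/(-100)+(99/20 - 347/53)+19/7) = -2 * sqrt(7) - 120572/27825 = -9.62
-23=-23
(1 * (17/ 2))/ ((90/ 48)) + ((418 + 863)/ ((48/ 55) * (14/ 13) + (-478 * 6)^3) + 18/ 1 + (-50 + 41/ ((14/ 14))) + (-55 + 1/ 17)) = -59366988418504199/ 1433713611787680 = -41.41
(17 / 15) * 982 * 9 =10016.40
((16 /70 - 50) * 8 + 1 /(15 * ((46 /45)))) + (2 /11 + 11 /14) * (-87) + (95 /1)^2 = 75645772 /8855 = 8542.72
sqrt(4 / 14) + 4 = sqrt(14) / 7 + 4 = 4.53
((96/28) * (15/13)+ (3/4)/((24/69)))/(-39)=-5933/37856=-0.16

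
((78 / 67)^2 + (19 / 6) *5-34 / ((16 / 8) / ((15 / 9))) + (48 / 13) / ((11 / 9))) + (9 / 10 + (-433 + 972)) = 1706807799 / 3209635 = 531.78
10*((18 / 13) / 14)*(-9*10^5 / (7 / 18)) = -1458000000 / 637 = -2288854.00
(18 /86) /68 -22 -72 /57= -1292237 /55556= -23.26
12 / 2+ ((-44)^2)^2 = 3748102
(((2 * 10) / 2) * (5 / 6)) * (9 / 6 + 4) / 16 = 275 / 96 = 2.86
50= 50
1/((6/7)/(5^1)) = 35/6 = 5.83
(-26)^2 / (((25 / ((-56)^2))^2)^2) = 65380902624034816 / 390625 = 167375110717.53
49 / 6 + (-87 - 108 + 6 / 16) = -4475 / 24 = -186.46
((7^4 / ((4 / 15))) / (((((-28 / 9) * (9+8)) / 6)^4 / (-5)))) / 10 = -7971615 / 10690688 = -0.75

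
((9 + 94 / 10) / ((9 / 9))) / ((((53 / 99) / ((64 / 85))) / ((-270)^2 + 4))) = 42496616448 / 22525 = 1886642.24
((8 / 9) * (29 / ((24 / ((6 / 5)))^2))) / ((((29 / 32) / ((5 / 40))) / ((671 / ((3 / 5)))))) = 1342 / 135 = 9.94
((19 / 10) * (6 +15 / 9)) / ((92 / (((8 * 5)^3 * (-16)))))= -486400 / 3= -162133.33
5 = 5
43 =43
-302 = -302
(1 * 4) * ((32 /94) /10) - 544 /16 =-7958 /235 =-33.86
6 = 6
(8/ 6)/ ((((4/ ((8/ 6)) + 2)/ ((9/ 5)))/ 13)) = 6.24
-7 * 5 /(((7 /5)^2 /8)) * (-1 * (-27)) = -27000 /7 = -3857.14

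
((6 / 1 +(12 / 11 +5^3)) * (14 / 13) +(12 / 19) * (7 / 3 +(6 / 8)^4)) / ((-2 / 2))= -25026877 / 173888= -143.93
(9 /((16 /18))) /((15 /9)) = 243 /40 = 6.08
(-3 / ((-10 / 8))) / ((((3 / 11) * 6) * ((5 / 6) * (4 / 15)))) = 6.60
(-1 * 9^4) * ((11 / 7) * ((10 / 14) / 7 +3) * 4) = -43879968 / 343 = -127929.94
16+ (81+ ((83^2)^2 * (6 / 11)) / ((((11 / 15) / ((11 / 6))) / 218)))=155188710737 / 11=14108064612.45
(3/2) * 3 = 9/2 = 4.50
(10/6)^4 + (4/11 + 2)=8981/891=10.08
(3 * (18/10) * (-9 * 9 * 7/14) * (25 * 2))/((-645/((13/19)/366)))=3159/99674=0.03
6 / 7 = 0.86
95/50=19/10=1.90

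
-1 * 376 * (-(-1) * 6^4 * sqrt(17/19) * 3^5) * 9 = -1065716352 * sqrt(323)/19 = -1008066748.77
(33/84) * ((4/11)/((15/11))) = 11/105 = 0.10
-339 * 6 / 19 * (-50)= 101700 / 19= 5352.63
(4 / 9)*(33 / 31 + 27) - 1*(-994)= 93602 / 93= 1006.47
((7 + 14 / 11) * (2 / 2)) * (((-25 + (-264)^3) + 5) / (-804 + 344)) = 418594631 / 1265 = 330904.85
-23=-23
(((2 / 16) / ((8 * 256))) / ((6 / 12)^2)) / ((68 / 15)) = 15 / 278528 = 0.00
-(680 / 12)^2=-28900 / 9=-3211.11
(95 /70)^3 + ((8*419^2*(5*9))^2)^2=15955932367656657785458690000000.00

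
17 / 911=0.02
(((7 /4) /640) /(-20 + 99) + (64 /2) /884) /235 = 1619467 /10503334400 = 0.00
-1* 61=-61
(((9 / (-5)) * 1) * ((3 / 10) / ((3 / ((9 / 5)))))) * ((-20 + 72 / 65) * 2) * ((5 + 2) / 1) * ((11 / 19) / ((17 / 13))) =7659036 / 201875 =37.94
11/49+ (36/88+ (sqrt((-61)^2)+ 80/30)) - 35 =94757/3234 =29.30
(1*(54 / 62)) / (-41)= -27 / 1271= -0.02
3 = 3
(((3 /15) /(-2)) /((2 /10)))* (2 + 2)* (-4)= 8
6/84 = 1/14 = 0.07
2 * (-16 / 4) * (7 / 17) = -56 / 17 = -3.29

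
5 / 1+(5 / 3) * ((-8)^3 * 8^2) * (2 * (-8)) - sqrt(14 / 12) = 2621455 / 3 - sqrt(42) / 6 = 873817.25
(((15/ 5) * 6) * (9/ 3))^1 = 54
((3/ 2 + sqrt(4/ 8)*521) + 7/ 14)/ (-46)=-521*sqrt(2)/ 92 - 1/ 23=-8.05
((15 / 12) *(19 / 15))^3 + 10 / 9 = 8779 / 1728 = 5.08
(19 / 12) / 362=19 / 4344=0.00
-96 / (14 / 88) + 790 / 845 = -712750 / 1183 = -602.49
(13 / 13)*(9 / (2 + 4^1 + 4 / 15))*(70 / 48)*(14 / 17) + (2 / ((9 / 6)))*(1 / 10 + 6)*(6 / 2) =834949 / 31960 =26.12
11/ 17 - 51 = -856/ 17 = -50.35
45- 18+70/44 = 28.59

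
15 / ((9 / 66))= 110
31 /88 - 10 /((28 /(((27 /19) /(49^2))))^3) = 4037877025189598023 /11462360587638061024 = 0.35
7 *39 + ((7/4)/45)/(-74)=3636353/13320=273.00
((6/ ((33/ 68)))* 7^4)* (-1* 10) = -3265360/ 11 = -296850.91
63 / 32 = 1.97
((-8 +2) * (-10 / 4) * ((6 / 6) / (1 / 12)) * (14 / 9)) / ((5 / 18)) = 1008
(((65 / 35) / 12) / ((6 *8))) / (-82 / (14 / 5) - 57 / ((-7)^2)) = -91 / 859392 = -0.00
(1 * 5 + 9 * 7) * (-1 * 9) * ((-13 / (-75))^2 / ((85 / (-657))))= 444132 / 3125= 142.12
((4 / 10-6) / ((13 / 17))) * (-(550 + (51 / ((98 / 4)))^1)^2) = 49763127872 / 22295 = 2232030.85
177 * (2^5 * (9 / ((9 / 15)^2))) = 141600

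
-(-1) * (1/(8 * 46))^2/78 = 1/10563072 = 0.00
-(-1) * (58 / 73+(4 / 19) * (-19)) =-234 / 73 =-3.21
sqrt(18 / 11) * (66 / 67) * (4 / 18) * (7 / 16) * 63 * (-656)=-72324 * sqrt(22) / 67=-5063.13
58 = 58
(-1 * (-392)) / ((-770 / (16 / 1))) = -448 / 55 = -8.15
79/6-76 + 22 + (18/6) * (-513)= -1579.83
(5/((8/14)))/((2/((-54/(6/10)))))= -1575/4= -393.75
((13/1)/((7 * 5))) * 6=78/35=2.23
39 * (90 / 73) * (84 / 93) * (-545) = -53562600 / 2263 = -23668.85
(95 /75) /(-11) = -19 /165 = -0.12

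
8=8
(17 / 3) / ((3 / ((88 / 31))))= 1496 / 279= 5.36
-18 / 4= -9 / 2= -4.50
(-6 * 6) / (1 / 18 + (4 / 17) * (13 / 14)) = -77112 / 587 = -131.37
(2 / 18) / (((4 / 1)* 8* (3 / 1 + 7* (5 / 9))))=1 / 1984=0.00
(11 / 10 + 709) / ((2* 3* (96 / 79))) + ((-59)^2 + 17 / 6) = 6875953 / 1920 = 3581.23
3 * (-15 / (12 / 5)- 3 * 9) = -399 / 4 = -99.75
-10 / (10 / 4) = -4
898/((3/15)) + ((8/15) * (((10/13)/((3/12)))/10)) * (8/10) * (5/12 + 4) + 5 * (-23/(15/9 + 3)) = 182880119/40950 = 4465.94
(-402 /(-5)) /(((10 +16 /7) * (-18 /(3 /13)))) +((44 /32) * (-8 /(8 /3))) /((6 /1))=-34497 /44720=-0.77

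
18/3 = 6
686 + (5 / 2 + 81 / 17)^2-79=762701 / 1156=659.78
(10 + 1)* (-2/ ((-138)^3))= 11/ 1314036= 0.00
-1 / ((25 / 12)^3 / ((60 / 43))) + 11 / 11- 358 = -47992611 / 134375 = -357.15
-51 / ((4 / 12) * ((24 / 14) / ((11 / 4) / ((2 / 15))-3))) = -50337 / 32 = -1573.03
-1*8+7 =-1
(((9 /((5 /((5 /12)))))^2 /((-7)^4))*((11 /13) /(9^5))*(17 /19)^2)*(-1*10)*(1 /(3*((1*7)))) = -15895 /12420012523464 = -0.00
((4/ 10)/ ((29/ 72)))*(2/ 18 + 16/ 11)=496/ 319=1.55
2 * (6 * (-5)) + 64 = 4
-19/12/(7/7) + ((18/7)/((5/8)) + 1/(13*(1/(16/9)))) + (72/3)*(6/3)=829937/16380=50.67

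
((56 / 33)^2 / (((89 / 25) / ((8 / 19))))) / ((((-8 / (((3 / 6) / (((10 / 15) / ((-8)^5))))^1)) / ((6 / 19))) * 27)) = 1284505600 / 104965443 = 12.24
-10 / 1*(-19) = 190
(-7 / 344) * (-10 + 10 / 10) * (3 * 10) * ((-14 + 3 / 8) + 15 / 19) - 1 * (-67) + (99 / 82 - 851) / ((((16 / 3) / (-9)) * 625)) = -410783539 / 334970000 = -1.23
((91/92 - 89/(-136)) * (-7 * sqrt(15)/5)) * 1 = -35987 * sqrt(15)/15640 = -8.91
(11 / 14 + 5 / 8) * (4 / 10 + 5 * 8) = 7979 / 140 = 56.99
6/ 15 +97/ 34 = 553/ 170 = 3.25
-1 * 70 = -70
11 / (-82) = -11 / 82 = -0.13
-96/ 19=-5.05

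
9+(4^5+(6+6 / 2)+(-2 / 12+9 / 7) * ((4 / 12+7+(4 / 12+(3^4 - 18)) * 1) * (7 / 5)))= 51872 / 45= 1152.71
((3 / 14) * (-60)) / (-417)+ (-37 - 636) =-672.97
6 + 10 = 16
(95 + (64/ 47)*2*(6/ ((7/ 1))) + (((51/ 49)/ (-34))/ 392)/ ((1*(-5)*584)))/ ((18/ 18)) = 513167294221/ 5272211840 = 97.33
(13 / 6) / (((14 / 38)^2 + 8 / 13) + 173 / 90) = 915135 / 1129139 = 0.81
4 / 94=2 / 47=0.04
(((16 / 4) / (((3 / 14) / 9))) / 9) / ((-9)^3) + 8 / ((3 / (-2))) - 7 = -12.36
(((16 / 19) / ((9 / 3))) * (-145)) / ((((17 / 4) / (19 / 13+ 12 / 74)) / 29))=-210182720 / 466089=-450.95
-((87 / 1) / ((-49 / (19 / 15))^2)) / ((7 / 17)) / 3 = -177973 / 3781575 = -0.05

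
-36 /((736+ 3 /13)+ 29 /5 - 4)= -585 /11993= -0.05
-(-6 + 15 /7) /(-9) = -3 /7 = -0.43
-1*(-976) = 976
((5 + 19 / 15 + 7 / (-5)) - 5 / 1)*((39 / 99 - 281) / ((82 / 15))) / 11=9260 / 14883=0.62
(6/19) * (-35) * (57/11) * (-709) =446670/11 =40606.36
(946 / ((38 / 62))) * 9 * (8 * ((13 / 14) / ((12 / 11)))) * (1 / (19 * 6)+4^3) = 15300415273 / 2527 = 6054774.54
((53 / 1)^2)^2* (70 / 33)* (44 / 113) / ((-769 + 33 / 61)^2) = 1027616793035 / 93113103558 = 11.04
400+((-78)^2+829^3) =569729273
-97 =-97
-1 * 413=-413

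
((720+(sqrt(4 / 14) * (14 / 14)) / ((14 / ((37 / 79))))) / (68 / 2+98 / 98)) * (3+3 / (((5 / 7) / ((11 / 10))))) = 156.76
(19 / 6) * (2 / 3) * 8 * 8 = 1216 / 9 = 135.11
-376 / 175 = -2.15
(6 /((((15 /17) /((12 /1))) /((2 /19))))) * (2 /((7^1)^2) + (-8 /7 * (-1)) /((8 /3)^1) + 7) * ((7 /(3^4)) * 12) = 132736 /1995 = 66.53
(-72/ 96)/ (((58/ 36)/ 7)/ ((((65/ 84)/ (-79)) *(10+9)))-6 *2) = 11115/ 196168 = 0.06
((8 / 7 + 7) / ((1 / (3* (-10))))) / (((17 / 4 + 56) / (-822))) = 5622480 / 1687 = 3332.83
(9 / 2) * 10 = 45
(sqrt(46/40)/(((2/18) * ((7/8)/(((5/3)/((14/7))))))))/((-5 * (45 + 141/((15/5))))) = -3 * sqrt(115)/1610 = -0.02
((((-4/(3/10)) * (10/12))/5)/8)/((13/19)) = -95/234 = -0.41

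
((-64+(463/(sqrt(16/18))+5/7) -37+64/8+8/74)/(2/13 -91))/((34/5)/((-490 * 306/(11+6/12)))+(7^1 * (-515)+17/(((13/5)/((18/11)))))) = -279605125800/990468615953933+28468214775 * sqrt(2)/26769422052809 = 0.00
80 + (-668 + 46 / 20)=-5857 / 10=-585.70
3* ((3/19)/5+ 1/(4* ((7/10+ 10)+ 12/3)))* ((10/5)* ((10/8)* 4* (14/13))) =2714/1729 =1.57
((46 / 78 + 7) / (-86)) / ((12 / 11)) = -407 / 5031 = -0.08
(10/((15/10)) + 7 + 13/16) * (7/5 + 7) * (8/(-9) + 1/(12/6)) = -47.30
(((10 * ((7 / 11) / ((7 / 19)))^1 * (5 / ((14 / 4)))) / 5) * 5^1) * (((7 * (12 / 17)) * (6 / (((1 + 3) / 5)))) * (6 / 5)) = 205200 / 187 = 1097.33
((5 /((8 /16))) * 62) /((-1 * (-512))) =1.21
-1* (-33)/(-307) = -33/307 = -0.11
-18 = -18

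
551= 551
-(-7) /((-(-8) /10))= 35 /4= 8.75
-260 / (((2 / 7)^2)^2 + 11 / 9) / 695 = -1123668 / 3691145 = -0.30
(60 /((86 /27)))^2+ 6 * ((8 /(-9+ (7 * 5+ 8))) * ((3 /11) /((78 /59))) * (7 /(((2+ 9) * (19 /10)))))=333442268340 /939438071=354.94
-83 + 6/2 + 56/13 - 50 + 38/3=-4408/39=-113.03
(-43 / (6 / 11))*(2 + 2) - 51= -1099 / 3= -366.33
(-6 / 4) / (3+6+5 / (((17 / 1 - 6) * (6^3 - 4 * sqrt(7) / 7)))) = -533586636 / 3202268431+330 * sqrt(7) / 3202268431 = -0.17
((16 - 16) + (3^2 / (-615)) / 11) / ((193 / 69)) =-0.00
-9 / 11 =-0.82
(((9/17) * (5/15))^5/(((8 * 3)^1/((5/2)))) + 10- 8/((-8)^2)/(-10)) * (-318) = -90415944819/28397140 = -3183.98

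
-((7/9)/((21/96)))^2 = -1024/81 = -12.64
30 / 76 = 15 / 38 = 0.39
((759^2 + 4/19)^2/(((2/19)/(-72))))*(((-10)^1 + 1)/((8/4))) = 19408395673505538/19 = 1021494509131870.42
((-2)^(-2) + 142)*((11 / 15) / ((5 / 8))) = 12518 / 75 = 166.91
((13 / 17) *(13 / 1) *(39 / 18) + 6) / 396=2809 / 40392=0.07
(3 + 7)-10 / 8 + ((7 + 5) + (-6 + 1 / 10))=297 / 20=14.85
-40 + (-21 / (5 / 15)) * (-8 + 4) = 212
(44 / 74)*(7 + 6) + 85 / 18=8293 / 666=12.45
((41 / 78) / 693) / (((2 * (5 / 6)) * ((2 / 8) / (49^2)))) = 4.37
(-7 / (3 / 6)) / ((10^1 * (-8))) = 7 / 40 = 0.18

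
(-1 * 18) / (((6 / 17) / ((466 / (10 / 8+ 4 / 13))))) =-411944 / 27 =-15257.19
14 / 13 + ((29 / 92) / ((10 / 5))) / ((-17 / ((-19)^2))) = -92305 / 40664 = -2.27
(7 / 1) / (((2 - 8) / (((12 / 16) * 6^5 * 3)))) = -20412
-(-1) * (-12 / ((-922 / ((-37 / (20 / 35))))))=-0.84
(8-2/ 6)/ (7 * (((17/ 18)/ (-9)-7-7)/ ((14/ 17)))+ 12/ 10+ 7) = -540/ 7867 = -0.07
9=9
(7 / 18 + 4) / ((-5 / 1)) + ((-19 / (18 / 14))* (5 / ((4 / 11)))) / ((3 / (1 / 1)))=-68.61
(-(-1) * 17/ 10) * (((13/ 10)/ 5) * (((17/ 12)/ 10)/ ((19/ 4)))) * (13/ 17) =2873/ 285000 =0.01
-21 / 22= -0.95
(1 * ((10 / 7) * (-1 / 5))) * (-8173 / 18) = 129.73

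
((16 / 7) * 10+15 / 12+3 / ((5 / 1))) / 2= 3459 / 280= 12.35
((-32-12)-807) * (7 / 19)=-5957 / 19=-313.53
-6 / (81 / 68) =-5.04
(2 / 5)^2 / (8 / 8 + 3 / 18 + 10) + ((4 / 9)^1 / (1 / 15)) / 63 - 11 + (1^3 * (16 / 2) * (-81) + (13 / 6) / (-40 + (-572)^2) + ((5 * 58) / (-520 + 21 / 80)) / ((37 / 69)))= -70095740499767073187 / 106218479468127600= -659.92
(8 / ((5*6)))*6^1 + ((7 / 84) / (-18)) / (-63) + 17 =1265549 / 68040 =18.60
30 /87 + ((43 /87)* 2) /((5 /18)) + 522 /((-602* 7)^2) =5025494113 /1287440210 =3.90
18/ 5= 3.60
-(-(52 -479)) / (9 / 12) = -1708 / 3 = -569.33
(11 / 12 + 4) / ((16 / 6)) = 59 / 32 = 1.84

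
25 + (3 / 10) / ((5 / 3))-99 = -3691 / 50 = -73.82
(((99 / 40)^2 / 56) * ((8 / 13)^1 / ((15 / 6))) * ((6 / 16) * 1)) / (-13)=-29403 / 37856000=-0.00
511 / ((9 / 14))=7154 / 9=794.89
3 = 3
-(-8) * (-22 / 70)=-2.51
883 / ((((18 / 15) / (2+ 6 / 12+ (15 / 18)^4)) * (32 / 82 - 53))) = -699622975 / 16772832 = -41.71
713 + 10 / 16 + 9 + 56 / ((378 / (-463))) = 141271 / 216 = 654.03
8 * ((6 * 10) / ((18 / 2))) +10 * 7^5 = 504370 / 3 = 168123.33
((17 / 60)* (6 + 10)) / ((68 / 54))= 18 / 5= 3.60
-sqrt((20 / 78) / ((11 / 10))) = -10 * sqrt(429) / 429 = -0.48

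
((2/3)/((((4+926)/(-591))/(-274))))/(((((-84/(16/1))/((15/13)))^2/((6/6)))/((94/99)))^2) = 15262387456000/62505596926773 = 0.24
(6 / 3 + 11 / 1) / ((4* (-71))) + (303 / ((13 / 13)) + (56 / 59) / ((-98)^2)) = 1741171811 / 5747308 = 302.95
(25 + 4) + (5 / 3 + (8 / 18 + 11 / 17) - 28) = 575 / 153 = 3.76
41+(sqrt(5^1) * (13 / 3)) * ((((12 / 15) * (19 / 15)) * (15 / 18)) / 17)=494 * sqrt(5) / 2295+41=41.48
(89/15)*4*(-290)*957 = -6586712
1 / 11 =0.09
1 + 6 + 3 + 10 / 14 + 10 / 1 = 145 / 7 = 20.71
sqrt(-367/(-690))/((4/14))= 7 * sqrt(253230)/1380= 2.55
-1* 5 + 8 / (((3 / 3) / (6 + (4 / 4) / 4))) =45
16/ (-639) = -16/ 639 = -0.03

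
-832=-832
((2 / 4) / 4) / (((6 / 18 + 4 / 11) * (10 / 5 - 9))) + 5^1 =6407 / 1288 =4.97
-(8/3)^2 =-64/9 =-7.11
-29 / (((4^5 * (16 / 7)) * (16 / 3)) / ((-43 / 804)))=0.00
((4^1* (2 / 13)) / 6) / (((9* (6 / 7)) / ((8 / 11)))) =112 / 11583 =0.01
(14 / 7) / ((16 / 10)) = 5 / 4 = 1.25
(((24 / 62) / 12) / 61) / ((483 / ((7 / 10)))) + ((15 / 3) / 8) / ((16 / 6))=0.23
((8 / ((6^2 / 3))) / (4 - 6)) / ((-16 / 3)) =1 / 16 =0.06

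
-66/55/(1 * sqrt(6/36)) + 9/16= 9/16 - 6 * sqrt(6)/5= -2.38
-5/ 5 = -1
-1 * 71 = -71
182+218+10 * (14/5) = 428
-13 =-13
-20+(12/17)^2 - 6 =-7370/289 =-25.50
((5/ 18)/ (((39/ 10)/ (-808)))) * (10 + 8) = -40400/ 39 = -1035.90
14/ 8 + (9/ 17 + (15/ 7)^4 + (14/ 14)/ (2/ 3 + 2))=7751761/ 326536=23.74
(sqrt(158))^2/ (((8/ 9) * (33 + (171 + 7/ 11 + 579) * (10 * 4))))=7821/ 1322572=0.01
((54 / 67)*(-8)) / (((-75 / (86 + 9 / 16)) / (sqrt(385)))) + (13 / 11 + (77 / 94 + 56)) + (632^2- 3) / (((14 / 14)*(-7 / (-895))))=2493*sqrt(385) / 335 + 369636595841 / 7238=51069031.88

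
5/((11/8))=40/11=3.64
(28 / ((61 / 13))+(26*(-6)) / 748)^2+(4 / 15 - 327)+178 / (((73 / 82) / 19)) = 499451199876958 / 142481015655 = 3505.39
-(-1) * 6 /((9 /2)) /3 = 4 /9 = 0.44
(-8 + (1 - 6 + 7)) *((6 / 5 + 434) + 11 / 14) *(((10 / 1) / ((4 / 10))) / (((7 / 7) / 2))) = -915570 / 7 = -130795.71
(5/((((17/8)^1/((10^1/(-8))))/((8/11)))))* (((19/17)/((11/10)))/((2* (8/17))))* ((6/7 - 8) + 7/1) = 0.33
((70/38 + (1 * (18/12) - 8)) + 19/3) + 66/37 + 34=158003/4218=37.46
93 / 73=1.27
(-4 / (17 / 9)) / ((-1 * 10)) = 18 / 85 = 0.21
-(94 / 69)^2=-8836 / 4761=-1.86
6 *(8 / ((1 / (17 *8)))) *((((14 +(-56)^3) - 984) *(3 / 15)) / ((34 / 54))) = -1830843648 / 5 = -366168729.60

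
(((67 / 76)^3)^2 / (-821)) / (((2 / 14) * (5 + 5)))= -633208675183 / 1582066413608960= -0.00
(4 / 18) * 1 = 2 / 9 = 0.22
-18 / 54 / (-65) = 1 / 195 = 0.01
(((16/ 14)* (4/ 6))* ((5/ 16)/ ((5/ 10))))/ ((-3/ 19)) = -190/ 63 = -3.02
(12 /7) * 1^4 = 1.71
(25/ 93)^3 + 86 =69190327/ 804357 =86.02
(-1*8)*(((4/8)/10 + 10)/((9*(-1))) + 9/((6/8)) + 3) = -111.07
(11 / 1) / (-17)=-11 / 17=-0.65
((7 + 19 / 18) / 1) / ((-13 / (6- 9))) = 145 / 78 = 1.86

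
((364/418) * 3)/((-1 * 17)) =-546/3553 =-0.15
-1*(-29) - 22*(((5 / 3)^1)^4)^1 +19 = -9862 / 81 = -121.75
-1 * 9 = -9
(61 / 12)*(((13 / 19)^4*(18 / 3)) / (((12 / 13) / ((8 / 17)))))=22648873 / 6646371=3.41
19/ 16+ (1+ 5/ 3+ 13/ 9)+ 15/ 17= 15131/ 2448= 6.18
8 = 8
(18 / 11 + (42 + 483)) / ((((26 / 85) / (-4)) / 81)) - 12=-79771326 / 143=-557841.44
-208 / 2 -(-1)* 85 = -19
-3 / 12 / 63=-1 / 252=-0.00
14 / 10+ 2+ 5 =42 / 5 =8.40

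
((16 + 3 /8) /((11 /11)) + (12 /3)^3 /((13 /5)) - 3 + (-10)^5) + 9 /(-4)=-10396283 /104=-99964.26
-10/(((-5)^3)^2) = -2/3125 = -0.00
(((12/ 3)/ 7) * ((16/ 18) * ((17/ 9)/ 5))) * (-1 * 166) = -90304/ 2835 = -31.85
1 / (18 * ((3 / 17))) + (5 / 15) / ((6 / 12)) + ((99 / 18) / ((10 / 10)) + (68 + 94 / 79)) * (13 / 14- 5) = -18103121 / 59724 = -303.11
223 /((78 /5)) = 1115 /78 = 14.29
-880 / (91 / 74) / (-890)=0.80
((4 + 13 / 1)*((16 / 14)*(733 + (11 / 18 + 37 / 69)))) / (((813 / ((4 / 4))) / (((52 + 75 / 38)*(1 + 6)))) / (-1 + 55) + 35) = 10597371379 / 26033723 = 407.06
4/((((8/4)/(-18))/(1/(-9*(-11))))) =-4/11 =-0.36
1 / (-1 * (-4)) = 1 / 4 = 0.25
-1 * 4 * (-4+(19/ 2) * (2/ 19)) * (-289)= -3468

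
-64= -64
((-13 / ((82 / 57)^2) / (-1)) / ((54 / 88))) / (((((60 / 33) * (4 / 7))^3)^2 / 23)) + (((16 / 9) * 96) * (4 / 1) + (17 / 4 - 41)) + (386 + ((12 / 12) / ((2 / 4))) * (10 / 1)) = 546030518698897427 / 440664064000000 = 1239.11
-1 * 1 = -1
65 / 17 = 3.82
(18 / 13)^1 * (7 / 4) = 63 / 26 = 2.42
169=169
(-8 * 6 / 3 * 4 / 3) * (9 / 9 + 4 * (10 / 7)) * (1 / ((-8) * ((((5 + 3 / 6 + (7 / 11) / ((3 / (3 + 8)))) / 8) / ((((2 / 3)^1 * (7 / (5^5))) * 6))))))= 512 / 3125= 0.16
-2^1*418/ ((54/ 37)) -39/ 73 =-1130071/ 1971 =-573.35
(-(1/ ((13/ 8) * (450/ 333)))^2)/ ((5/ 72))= -1577088/ 528125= -2.99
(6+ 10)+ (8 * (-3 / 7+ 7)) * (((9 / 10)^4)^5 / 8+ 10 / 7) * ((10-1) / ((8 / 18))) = 1552.99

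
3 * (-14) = -42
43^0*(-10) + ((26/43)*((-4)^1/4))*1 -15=-1101/43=-25.60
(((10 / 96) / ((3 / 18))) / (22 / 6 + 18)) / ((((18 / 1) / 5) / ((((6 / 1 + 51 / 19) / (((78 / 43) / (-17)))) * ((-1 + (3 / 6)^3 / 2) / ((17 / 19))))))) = 59125 / 86528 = 0.68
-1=-1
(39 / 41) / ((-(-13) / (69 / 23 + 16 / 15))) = 61 / 205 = 0.30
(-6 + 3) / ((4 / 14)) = -21 / 2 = -10.50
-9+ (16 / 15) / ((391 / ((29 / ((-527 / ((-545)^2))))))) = -33127459 / 618171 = -53.59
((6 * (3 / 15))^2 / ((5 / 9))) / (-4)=-81 / 125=-0.65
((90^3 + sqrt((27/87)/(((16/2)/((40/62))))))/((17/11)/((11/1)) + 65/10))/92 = 363 * sqrt(8990)/132911756 + 44104500/36961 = 1193.27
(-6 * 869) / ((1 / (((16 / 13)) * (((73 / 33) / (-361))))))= 184544 / 4693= 39.32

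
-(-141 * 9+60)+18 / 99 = 13301 / 11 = 1209.18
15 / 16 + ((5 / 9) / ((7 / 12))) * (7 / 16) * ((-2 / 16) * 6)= 5 / 8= 0.62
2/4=0.50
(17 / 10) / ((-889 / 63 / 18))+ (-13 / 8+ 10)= 31529 / 5080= 6.21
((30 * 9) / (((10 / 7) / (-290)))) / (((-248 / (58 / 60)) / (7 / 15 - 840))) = -222404973 / 1240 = -179358.85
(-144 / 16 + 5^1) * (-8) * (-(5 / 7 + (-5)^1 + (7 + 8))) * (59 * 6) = -849600 / 7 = -121371.43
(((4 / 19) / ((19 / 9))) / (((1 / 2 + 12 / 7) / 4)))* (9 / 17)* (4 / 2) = 36288 / 190247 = 0.19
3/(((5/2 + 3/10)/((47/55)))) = 141/154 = 0.92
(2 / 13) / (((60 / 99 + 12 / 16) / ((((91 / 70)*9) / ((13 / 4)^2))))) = 19008 / 151255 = 0.13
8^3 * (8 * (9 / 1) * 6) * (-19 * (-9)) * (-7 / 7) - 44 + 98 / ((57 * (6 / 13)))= -37822504.27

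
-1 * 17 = -17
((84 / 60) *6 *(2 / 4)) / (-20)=-21 / 100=-0.21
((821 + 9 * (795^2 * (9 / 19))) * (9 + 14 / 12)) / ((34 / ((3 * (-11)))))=-8590414426 / 323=-26595710.30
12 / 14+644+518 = 8140 / 7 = 1162.86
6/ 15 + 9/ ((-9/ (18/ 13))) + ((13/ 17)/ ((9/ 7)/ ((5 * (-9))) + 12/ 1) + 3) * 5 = 6636928/ 462995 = 14.33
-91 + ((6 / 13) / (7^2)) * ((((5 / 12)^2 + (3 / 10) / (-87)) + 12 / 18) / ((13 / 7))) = -374614967 / 4116840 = -91.00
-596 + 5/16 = -9531/16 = -595.69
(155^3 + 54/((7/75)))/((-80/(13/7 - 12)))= 370210685/784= 472207.51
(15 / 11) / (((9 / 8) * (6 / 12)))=80 / 33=2.42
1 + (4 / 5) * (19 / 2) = 43 / 5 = 8.60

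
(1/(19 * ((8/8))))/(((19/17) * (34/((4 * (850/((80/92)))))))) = 1955/361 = 5.42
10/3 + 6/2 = 19/3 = 6.33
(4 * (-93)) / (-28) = 93 / 7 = 13.29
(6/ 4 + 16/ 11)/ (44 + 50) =65/ 2068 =0.03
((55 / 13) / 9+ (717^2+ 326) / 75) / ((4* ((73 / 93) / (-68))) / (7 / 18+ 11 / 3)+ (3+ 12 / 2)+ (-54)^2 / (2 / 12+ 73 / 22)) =48638082152 / 5997058587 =8.11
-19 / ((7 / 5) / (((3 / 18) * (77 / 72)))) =-1045 / 432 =-2.42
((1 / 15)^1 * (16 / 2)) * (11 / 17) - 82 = -20822 / 255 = -81.65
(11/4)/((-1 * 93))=-0.03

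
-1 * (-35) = 35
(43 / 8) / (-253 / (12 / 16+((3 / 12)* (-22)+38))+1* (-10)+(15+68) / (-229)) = -1309651 / 4378856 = -0.30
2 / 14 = 1 / 7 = 0.14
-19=-19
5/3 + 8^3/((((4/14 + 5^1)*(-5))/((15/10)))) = -27.39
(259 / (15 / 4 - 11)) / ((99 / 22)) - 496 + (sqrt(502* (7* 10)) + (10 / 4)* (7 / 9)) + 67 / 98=-2137087 / 4263 + 2* sqrt(8785)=-313.85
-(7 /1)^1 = -7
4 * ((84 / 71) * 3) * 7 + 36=9612 / 71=135.38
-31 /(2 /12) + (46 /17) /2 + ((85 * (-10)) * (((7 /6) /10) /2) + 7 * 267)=333493 /204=1634.77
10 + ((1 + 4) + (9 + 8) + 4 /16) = 129 /4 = 32.25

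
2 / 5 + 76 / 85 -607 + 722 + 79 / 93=185204 / 1581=117.14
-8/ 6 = -4/ 3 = -1.33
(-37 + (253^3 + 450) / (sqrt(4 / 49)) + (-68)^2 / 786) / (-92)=-44551669519 / 72312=-616103.41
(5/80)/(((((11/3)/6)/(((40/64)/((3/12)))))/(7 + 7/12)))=1365/704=1.94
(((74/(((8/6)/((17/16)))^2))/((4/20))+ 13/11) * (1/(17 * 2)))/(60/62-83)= -164909429/1947815936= -0.08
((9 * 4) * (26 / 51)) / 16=39 / 34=1.15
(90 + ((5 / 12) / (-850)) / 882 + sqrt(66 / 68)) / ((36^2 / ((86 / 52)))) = 43 * sqrt(1122) / 1145664 + 6963213557 / 60628538880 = 0.12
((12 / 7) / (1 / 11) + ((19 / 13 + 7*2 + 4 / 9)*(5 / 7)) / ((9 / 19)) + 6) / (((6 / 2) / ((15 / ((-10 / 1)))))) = -51431 / 2106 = -24.42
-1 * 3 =-3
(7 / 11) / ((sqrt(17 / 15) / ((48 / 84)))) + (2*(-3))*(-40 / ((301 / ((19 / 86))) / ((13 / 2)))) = 1.49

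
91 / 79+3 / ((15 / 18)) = 1877 / 395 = 4.75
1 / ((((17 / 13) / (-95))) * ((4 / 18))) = -11115 / 34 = -326.91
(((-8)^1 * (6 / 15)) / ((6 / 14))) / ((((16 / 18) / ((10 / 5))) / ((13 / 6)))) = -182 / 5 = -36.40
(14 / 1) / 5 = 14 / 5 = 2.80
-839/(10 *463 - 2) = -839/4628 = -0.18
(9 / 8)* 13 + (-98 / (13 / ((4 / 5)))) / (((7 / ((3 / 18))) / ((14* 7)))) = 0.55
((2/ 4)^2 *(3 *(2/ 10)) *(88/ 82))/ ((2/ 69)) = 2277/ 410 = 5.55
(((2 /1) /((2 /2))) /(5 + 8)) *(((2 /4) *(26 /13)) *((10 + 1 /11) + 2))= 266 /143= 1.86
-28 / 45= -0.62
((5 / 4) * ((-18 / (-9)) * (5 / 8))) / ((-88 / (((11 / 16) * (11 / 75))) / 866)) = -4763 / 3072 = -1.55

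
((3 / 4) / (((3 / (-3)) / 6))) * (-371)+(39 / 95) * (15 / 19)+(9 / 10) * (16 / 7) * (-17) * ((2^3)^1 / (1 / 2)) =28056807 / 25270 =1110.28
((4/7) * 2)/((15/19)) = 152/105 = 1.45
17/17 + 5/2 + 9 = 25/2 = 12.50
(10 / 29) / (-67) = -0.01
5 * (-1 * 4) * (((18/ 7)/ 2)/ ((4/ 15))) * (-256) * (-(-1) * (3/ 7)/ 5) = 103680/ 49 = 2115.92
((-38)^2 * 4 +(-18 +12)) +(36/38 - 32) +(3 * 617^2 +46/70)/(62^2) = 3857429148/639065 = 6036.05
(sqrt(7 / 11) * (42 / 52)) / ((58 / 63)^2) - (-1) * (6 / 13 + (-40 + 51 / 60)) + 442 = 83349 * sqrt(77) / 962104 + 104861 / 260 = 404.07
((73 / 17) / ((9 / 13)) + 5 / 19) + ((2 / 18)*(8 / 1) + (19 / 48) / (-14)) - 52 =-29090027 / 651168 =-44.67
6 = 6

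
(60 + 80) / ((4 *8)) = 4.38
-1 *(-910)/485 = 182/97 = 1.88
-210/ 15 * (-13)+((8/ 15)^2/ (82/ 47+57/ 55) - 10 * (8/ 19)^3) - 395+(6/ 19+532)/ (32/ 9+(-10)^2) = -208.50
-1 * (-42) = 42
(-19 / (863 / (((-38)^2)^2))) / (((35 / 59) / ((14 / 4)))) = -1168718728 / 4315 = -270850.23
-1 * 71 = -71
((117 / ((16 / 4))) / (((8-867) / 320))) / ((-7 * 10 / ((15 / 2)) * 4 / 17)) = 29835 / 6013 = 4.96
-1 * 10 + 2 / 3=-28 / 3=-9.33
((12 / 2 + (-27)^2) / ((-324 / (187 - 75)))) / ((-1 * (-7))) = -980 / 27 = -36.30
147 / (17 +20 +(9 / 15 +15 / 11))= 3.77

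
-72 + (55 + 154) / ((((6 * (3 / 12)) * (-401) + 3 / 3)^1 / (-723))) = 215742 / 1201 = 179.64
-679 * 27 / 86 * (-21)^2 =-8084853 / 86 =-94009.92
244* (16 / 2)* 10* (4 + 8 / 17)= 1483520 / 17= 87265.88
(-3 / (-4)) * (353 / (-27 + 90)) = 353 / 84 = 4.20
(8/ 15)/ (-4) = -2/ 15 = -0.13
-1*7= -7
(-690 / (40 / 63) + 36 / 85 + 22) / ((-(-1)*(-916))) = 361871 / 311440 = 1.16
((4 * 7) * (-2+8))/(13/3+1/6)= 37.33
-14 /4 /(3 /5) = -35 /6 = -5.83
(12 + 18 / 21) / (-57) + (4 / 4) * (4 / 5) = 382 / 665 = 0.57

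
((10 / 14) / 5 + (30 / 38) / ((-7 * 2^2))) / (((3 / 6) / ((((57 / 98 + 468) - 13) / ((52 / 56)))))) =2723467 / 24206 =112.51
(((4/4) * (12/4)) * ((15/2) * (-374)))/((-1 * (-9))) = -935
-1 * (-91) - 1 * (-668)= 759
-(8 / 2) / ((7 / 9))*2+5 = -37 / 7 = -5.29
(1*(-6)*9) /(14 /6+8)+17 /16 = -2065 /496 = -4.16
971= 971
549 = 549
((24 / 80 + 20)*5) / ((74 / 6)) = 609 / 74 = 8.23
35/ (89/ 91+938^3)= 3185/ 75101724241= 0.00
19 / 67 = 0.28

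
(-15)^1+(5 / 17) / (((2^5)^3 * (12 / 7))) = -100270045 / 6684672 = -15.00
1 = 1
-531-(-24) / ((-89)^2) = -4206027 / 7921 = -531.00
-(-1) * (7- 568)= -561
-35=-35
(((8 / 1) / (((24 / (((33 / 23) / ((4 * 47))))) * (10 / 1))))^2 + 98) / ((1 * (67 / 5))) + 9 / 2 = 295973130201 / 25053947840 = 11.81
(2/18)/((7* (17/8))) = 8/1071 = 0.01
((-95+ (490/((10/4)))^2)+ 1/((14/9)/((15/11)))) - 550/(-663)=3912824947/102102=38322.71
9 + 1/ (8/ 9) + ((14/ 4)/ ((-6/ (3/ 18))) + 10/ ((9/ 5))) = 187/ 12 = 15.58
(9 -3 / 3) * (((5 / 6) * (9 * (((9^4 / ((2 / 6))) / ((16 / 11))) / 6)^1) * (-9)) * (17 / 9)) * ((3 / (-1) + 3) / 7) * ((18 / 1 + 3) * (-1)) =0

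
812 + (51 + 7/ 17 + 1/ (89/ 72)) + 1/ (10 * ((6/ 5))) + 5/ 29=455167625/ 526524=864.48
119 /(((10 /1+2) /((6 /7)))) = 8.50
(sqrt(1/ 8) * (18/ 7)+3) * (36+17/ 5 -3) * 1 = 117 * sqrt(2)/ 5+546/ 5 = 142.29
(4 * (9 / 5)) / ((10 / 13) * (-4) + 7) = 156 / 85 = 1.84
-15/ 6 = -5/ 2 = -2.50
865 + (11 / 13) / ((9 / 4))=101249 / 117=865.38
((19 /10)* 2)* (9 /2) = 171 /10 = 17.10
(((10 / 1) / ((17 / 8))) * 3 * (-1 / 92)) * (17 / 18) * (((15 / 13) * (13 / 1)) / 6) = -25 / 69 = -0.36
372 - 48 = 324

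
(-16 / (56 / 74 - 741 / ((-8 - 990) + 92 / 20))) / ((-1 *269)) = 2940464 / 74287309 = 0.04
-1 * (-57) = 57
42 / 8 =21 / 4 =5.25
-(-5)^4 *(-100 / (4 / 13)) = 203125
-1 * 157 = -157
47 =47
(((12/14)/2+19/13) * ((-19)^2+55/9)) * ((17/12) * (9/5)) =345032/195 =1769.39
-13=-13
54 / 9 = 6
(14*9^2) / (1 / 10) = 11340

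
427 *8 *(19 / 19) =3416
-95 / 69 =-1.38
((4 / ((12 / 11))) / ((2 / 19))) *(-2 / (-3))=209 / 9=23.22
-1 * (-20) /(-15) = -1.33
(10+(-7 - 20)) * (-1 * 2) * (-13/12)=-221/6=-36.83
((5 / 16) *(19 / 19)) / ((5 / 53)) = 53 / 16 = 3.31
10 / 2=5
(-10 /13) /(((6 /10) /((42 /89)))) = -0.61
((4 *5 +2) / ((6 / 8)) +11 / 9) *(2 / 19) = 550 / 171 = 3.22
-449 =-449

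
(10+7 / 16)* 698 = 58283 / 8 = 7285.38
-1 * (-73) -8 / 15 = 1087 / 15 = 72.47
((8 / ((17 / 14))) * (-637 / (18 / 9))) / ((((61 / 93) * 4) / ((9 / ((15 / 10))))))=-4976244 / 1037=-4798.69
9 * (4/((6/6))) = 36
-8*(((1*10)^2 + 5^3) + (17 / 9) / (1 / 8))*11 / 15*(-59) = 11219912 / 135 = 83110.46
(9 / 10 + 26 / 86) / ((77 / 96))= 2256 / 1505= 1.50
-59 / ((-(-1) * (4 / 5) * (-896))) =295 / 3584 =0.08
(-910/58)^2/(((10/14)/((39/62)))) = 11303565/52142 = 216.78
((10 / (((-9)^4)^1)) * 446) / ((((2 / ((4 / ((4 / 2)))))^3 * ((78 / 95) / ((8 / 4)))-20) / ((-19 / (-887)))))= -0.00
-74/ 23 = -3.22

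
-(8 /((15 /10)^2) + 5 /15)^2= -1225 /81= -15.12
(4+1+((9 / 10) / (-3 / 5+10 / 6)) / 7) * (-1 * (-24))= 3441 / 28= 122.89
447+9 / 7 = 3138 / 7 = 448.29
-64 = -64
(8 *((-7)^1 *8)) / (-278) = 224 / 139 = 1.61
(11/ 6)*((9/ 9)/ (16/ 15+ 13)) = 55/ 422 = 0.13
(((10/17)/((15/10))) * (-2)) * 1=-40/51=-0.78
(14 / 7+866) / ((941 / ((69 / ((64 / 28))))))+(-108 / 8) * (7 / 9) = 65289 / 3764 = 17.35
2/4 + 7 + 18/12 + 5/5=10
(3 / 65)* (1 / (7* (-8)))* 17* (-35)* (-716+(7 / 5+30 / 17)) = -181773 / 520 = -349.56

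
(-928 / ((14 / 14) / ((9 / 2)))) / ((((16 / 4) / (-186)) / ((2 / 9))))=43152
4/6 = 2/3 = 0.67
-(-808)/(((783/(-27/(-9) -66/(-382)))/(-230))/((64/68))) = -600634880/847467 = -708.74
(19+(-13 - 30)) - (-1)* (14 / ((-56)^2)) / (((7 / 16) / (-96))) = -1224 / 49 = -24.98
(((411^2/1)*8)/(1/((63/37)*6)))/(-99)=-56757456/407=-139453.21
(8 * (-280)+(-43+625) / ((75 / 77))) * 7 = -287434 / 25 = -11497.36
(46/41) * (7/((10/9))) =7.07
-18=-18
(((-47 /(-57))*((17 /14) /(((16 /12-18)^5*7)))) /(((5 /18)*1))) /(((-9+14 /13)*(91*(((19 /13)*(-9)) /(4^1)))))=-0.00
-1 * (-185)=185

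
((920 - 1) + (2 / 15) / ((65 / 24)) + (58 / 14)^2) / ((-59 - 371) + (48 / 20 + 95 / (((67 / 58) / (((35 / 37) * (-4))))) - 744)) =-18479933568 / 29268528835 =-0.63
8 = 8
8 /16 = 1 /2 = 0.50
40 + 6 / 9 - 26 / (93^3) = 32710492 / 804357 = 40.67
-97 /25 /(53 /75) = -5.49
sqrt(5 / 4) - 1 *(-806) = sqrt(5) / 2 + 806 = 807.12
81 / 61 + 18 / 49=5067 / 2989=1.70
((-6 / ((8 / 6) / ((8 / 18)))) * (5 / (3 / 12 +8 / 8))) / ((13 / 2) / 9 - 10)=144 / 167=0.86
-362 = -362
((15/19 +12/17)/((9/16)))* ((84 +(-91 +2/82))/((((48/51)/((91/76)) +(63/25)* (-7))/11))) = 152370400/12589419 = 12.10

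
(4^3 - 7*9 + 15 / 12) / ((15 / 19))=57 / 20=2.85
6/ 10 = 3/ 5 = 0.60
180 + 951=1131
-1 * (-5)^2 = -25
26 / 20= 13 / 10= 1.30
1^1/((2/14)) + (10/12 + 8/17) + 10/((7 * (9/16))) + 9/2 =16433/1071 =15.34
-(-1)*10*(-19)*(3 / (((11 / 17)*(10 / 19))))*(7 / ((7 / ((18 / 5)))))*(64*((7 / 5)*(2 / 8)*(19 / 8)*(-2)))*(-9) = -1586733624 / 275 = -5769940.45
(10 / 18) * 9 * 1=5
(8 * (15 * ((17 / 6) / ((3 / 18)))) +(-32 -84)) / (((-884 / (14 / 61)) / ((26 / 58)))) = -6734 / 30073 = -0.22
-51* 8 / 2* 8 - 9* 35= -1947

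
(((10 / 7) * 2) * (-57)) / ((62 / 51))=-29070 / 217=-133.96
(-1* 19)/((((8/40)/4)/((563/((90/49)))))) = -1048306/9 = -116478.44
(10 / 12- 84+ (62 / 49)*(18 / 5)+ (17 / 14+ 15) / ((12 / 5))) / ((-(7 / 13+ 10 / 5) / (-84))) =-2377.77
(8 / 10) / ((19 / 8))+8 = 792 / 95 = 8.34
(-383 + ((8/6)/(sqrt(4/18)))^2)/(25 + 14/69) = -25875/1739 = -14.88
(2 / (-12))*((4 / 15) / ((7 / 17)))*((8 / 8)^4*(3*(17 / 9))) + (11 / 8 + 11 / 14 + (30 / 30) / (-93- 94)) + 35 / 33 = 525971 / 201960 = 2.60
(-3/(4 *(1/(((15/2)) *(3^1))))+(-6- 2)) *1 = -199/8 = -24.88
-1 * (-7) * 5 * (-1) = -35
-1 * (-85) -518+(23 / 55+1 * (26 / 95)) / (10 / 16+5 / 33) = -8415323 / 19475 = -432.11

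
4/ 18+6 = 6.22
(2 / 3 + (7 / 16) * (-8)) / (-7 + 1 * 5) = 17 / 12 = 1.42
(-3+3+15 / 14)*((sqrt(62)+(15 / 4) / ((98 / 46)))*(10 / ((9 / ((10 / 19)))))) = 6.04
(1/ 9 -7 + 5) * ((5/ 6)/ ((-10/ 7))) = 119/ 108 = 1.10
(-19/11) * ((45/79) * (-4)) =3420/869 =3.94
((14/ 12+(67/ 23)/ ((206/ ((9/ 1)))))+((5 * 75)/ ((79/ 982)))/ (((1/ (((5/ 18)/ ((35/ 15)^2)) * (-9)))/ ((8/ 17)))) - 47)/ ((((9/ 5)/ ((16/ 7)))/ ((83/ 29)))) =-3269959500733840/ 854470267623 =-3826.89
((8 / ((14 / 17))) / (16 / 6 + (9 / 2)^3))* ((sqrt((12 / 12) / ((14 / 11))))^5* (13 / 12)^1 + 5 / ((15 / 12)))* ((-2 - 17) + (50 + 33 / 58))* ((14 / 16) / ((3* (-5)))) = -249016 / 326395 - 48962771* sqrt(154) / 5373767280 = -0.88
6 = 6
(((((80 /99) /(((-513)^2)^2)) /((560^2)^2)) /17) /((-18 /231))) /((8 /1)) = -1 /89323598268302598144000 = -0.00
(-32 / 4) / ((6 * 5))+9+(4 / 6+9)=92 / 5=18.40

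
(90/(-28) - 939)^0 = 1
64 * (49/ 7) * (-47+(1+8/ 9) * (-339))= -923776/ 3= -307925.33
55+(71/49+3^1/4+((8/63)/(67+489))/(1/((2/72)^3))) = 81793572559/1429983072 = 57.20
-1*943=-943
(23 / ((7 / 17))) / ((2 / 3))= 1173 / 14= 83.79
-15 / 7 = -2.14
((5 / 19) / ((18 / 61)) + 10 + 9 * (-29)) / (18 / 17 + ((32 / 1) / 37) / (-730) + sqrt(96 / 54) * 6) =-19638012145 / 711188316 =-27.61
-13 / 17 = -0.76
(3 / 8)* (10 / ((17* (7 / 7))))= 15 / 68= 0.22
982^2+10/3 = 2892982/3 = 964327.33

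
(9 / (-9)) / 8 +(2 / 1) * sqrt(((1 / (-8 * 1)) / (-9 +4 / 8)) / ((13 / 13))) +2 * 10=sqrt(17) / 17 +159 / 8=20.12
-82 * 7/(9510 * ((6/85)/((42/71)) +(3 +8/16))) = -68306/4095957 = -0.02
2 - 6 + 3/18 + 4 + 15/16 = 53/48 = 1.10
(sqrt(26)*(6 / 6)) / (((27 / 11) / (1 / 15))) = 11*sqrt(26) / 405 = 0.14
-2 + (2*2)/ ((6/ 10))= 14/ 3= 4.67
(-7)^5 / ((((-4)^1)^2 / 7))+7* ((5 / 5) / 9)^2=-9529457 / 1296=-7352.98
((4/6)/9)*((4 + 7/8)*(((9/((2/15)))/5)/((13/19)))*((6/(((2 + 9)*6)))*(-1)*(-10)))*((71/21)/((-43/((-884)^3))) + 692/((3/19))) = 351847620.32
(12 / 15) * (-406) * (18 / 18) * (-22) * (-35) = -250096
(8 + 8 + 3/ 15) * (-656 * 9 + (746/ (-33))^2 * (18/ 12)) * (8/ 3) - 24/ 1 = -134286888/ 605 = -221961.80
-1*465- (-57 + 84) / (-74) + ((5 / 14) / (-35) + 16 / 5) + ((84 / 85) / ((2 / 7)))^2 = -5887729422 / 13098925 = -449.48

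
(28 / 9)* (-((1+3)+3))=-21.78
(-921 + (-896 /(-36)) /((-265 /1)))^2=4825969782481 /5688225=848414.01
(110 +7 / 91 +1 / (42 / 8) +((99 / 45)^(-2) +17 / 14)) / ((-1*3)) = -37.23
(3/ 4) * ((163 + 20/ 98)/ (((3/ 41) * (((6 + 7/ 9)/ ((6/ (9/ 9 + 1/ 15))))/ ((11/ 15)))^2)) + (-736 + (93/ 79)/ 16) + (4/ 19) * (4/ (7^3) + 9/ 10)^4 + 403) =4577025014424435556013637/ 12369063670729027360000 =370.04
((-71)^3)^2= 128100283921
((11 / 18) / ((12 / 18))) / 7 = 11 / 84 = 0.13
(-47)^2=2209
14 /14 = 1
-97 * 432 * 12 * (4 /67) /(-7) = 2011392 /469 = 4288.68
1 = 1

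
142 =142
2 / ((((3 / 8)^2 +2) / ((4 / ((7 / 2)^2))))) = 2048 / 6713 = 0.31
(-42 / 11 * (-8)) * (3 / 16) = 5.73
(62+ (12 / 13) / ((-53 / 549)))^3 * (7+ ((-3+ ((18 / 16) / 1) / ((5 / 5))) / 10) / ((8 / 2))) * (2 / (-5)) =-524691349791625 / 1308331076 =-401038.67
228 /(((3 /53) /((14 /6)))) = 28196 /3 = 9398.67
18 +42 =60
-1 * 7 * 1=-7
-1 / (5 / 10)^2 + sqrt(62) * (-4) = -4 * sqrt(62) - 4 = -35.50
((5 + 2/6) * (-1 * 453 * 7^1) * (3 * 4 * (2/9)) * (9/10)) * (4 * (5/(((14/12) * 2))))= -347904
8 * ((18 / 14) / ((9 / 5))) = 40 / 7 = 5.71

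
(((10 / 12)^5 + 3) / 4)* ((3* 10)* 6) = 132265 / 864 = 153.08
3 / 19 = 0.16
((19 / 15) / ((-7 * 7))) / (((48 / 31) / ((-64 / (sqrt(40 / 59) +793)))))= 110230172 / 81810022455- 4712 * sqrt(590) / 81810022455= 0.00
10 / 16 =0.62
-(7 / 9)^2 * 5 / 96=-245 / 7776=-0.03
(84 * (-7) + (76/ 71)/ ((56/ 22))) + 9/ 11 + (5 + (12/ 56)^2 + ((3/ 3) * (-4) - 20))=-92720487/ 153076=-605.72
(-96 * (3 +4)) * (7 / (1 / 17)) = -79968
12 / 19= 0.63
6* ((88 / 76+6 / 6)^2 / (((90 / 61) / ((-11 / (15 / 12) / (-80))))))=1127951 / 541500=2.08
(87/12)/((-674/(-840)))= 3045/337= 9.04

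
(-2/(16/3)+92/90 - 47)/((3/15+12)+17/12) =-16687/4902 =-3.40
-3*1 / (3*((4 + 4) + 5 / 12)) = -12 / 101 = -0.12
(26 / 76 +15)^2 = 339889 / 1444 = 235.38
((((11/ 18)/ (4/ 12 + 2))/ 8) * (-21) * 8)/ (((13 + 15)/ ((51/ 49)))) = -561/ 2744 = -0.20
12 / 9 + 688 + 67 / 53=109805 / 159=690.60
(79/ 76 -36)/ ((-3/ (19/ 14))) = 2657/ 168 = 15.82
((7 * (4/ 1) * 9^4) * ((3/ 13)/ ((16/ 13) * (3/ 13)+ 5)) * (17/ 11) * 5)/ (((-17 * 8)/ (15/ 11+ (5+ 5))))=-1119470625/ 216106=-5180.19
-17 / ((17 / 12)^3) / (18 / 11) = -1056 / 289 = -3.65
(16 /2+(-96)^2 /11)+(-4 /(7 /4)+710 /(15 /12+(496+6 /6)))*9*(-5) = 135744064 /153461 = 884.55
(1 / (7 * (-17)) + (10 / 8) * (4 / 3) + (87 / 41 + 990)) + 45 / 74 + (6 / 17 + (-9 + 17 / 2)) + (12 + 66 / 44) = 1091522857 / 1083138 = 1007.74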